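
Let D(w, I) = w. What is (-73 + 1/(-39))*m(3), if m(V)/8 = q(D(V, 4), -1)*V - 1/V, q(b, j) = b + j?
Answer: -387328/117 ≈ -3310.5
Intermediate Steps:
m(V) = -8/V + 8*V*(-1 + V) (m(V) = 8*((V - 1)*V - 1/V) = 8*((-1 + V)*V - 1/V) = 8*(V*(-1 + V) - 1/V) = 8*(-1/V + V*(-1 + V)) = -8/V + 8*V*(-1 + V))
(-73 + 1/(-39))*m(3) = (-73 + 1/(-39))*(8*(-1 + 3**2*(-1 + 3))/3) = (-73 - 1/39)*(8*(1/3)*(-1 + 9*2)) = -22784*(-1 + 18)/(39*3) = -22784*17/(39*3) = -2848/39*136/3 = -387328/117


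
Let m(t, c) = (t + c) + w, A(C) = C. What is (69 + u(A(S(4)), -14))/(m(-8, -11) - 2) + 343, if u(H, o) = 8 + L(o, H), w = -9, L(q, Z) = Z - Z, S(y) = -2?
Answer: 10213/30 ≈ 340.43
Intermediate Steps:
L(q, Z) = 0
u(H, o) = 8 (u(H, o) = 8 + 0 = 8)
m(t, c) = -9 + c + t (m(t, c) = (t + c) - 9 = (c + t) - 9 = -9 + c + t)
(69 + u(A(S(4)), -14))/(m(-8, -11) - 2) + 343 = (69 + 8)/((-9 - 11 - 8) - 2) + 343 = 77/(-28 - 2) + 343 = 77/(-30) + 343 = 77*(-1/30) + 343 = -77/30 + 343 = 10213/30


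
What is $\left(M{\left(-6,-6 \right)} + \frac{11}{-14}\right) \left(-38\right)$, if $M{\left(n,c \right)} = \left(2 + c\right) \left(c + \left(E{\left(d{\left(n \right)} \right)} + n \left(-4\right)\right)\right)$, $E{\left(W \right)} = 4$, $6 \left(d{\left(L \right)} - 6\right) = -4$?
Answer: $\frac{23617}{7} \approx 3373.9$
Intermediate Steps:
$d{\left(L \right)} = \frac{16}{3}$ ($d{\left(L \right)} = 6 + \frac{1}{6} \left(-4\right) = 6 - \frac{2}{3} = \frac{16}{3}$)
$M{\left(n,c \right)} = \left(2 + c\right) \left(4 + c - 4 n\right)$ ($M{\left(n,c \right)} = \left(2 + c\right) \left(c + \left(4 + n \left(-4\right)\right)\right) = \left(2 + c\right) \left(c - \left(-4 + 4 n\right)\right) = \left(2 + c\right) \left(4 + c - 4 n\right)$)
$\left(M{\left(-6,-6 \right)} + \frac{11}{-14}\right) \left(-38\right) = \left(\left(8 + \left(-6\right)^{2} - -48 + 6 \left(-6\right) - \left(-24\right) \left(-6\right)\right) + \frac{11}{-14}\right) \left(-38\right) = \left(\left(8 + 36 + 48 - 36 - 144\right) + 11 \left(- \frac{1}{14}\right)\right) \left(-38\right) = \left(-88 - \frac{11}{14}\right) \left(-38\right) = \left(- \frac{1243}{14}\right) \left(-38\right) = \frac{23617}{7}$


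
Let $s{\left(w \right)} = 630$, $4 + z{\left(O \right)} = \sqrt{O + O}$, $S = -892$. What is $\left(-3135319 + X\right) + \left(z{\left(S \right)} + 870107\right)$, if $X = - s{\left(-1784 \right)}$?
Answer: $-2265846 + 2 i \sqrt{446} \approx -2.2658 \cdot 10^{6} + 42.237 i$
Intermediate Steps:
$z{\left(O \right)} = -4 + \sqrt{2} \sqrt{O}$ ($z{\left(O \right)} = -4 + \sqrt{O + O} = -4 + \sqrt{2 O} = -4 + \sqrt{2} \sqrt{O}$)
$X = -630$ ($X = \left(-1\right) 630 = -630$)
$\left(-3135319 + X\right) + \left(z{\left(S \right)} + 870107\right) = \left(-3135319 - 630\right) + \left(\left(-4 + \sqrt{2} \sqrt{-892}\right) + 870107\right) = -3135949 + \left(\left(-4 + \sqrt{2} \cdot 2 i \sqrt{223}\right) + 870107\right) = -3135949 + \left(\left(-4 + 2 i \sqrt{446}\right) + 870107\right) = -3135949 + \left(870103 + 2 i \sqrt{446}\right) = -2265846 + 2 i \sqrt{446}$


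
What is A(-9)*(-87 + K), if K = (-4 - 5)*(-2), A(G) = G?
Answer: 621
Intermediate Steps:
K = 18 (K = -9*(-2) = 18)
A(-9)*(-87 + K) = -9*(-87 + 18) = -9*(-69) = 621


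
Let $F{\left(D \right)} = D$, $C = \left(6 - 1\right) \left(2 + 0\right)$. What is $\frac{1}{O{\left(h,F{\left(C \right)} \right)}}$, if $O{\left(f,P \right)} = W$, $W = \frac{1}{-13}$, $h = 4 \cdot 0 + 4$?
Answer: $-13$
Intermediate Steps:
$C = 10$ ($C = 5 \cdot 2 = 10$)
$h = 4$ ($h = 0 + 4 = 4$)
$W = - \frac{1}{13} \approx -0.076923$
$O{\left(f,P \right)} = - \frac{1}{13}$
$\frac{1}{O{\left(h,F{\left(C \right)} \right)}} = \frac{1}{- \frac{1}{13}} = -13$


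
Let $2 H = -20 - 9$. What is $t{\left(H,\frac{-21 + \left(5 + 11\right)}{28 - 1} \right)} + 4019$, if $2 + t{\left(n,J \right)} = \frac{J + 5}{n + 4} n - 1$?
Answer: $\frac{2280842}{567} \approx 4022.6$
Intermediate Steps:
$H = - \frac{29}{2}$ ($H = \frac{-20 - 9}{2} = \frac{1}{2} \left(-29\right) = - \frac{29}{2} \approx -14.5$)
$t{\left(n,J \right)} = -3 + \frac{n \left(5 + J\right)}{4 + n}$ ($t{\left(n,J \right)} = -2 + \left(\frac{J + 5}{n + 4} n - 1\right) = -2 + \left(\frac{5 + J}{4 + n} n - 1\right) = -2 + \left(\frac{n \left(5 + J\right)}{4 + n} - 1\right) = -2 + \left(-1 + \frac{n \left(5 + J\right)}{4 + n}\right) = -3 + \frac{n \left(5 + J\right)}{4 + n}$)
$t{\left(H,\frac{-21 + \left(5 + 11\right)}{28 - 1} \right)} + 4019 = \frac{-12 + 2 \left(- \frac{29}{2}\right) + \frac{-21 + \left(5 + 11\right)}{28 - 1} \left(- \frac{29}{2}\right)}{4 - \frac{29}{2}} + 4019 = \frac{-12 - 29 + \frac{-21 + 16}{28 + \left(-3 + 2\right)} \left(- \frac{29}{2}\right)}{- \frac{21}{2}} + 4019 = - \frac{2 \left(-12 - 29 + - \frac{5}{28 - 1} \left(- \frac{29}{2}\right)\right)}{21} + 4019 = - \frac{2 \left(-12 - 29 + - \frac{5}{27} \left(- \frac{29}{2}\right)\right)}{21} + 4019 = - \frac{2 \left(-12 - 29 + \left(-5\right) \frac{1}{27} \left(- \frac{29}{2}\right)\right)}{21} + 4019 = - \frac{2 \left(-12 - 29 - - \frac{145}{54}\right)}{21} + 4019 = - \frac{2 \left(-12 - 29 + \frac{145}{54}\right)}{21} + 4019 = \left(- \frac{2}{21}\right) \left(- \frac{2069}{54}\right) + 4019 = \frac{2069}{567} + 4019 = \frac{2280842}{567}$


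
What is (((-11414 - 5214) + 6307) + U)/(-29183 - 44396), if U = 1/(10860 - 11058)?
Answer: 2043559/14568642 ≈ 0.14027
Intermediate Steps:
U = -1/198 (U = 1/(-198) = -1/198 ≈ -0.0050505)
(((-11414 - 5214) + 6307) + U)/(-29183 - 44396) = (((-11414 - 5214) + 6307) - 1/198)/(-29183 - 44396) = ((-16628 + 6307) - 1/198)/(-73579) = (-10321 - 1/198)*(-1/73579) = -2043559/198*(-1/73579) = 2043559/14568642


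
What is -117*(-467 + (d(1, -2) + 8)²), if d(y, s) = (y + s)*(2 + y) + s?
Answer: 53586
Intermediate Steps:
d(y, s) = s + (2 + y)*(s + y) (d(y, s) = (s + y)*(2 + y) + s = (2 + y)*(s + y) + s = s + (2 + y)*(s + y))
-117*(-467 + (d(1, -2) + 8)²) = -117*(-467 + ((1² + 2*1 + 3*(-2) - 2*1) + 8)²) = -117*(-467 + ((1 + 2 - 6 - 2) + 8)²) = -117*(-467 + (-5 + 8)²) = -117*(-467 + 3²) = -117*(-467 + 9) = -117*(-458) = 53586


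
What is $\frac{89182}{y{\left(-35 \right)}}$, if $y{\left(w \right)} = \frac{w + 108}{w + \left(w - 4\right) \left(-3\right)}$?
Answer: $\frac{7312924}{73} \approx 1.0018 \cdot 10^{5}$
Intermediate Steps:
$y{\left(w \right)} = \frac{108 + w}{12 - 2 w}$ ($y{\left(w \right)} = \frac{108 + w}{w + \left(-4 + w\right) \left(-3\right)} = \frac{108 + w}{w - \left(-12 + 3 w\right)} = \frac{108 + w}{12 - 2 w}$)
$\frac{89182}{y{\left(-35 \right)}} = \frac{89182}{\frac{1}{2} \frac{1}{-6 - 35} \left(-108 - -35\right)} = \frac{89182}{\frac{1}{2} \frac{1}{-41} \left(-108 + 35\right)} = \frac{89182}{\frac{1}{2} \left(- \frac{1}{41}\right) \left(-73\right)} = \frac{89182}{\frac{73}{82}} = 89182 \cdot \frac{82}{73} = \frac{7312924}{73}$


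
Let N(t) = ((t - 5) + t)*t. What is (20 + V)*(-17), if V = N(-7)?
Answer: -2601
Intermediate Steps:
N(t) = t*(-5 + 2*t) (N(t) = ((-5 + t) + t)*t = (-5 + 2*t)*t = t*(-5 + 2*t))
V = 133 (V = -7*(-5 + 2*(-7)) = -7*(-5 - 14) = -7*(-19) = 133)
(20 + V)*(-17) = (20 + 133)*(-17) = 153*(-17) = -2601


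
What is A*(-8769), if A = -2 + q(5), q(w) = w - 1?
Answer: -17538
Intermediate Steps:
q(w) = -1 + w
A = 2 (A = -2 + (-1 + 5) = -2 + 4 = 2)
A*(-8769) = 2*(-8769) = -17538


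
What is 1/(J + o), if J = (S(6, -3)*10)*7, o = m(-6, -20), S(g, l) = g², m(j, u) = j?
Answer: 1/2514 ≈ 0.00039777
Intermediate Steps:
o = -6
J = 2520 (J = (6²*10)*7 = (36*10)*7 = 360*7 = 2520)
1/(J + o) = 1/(2520 - 6) = 1/2514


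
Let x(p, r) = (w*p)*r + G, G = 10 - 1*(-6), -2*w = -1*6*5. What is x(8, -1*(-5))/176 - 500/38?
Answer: -367/38 ≈ -9.6579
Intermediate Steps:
w = 15 (w = -(-1*6)*5/2 = -(-3)*5 = -1/2*(-30) = 15)
G = 16 (G = 10 + 6 = 16)
x(p, r) = 16 + 15*p*r (x(p, r) = (15*p)*r + 16 = 15*p*r + 16 = 16 + 15*p*r)
x(8, -1*(-5))/176 - 500/38 = (16 + 15*8*(-1*(-5)))/176 - 500/38 = (16 + 15*8*5)*(1/176) - 500*1/38 = (16 + 600)*(1/176) - 250/19 = 616*(1/176) - 250/19 = 7/2 - 250/19 = -367/38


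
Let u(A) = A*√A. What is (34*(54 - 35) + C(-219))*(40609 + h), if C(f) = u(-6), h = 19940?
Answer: 39114654 - 363294*I*√6 ≈ 3.9115e+7 - 8.8989e+5*I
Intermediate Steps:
u(A) = A^(3/2)
C(f) = -6*I*√6 (C(f) = (-6)^(3/2) = -6*I*√6)
(34*(54 - 35) + C(-219))*(40609 + h) = (34*(54 - 35) - 6*I*√6)*(40609 + 19940) = (34*19 - 6*I*√6)*60549 = (646 - 6*I*√6)*60549 = 39114654 - 363294*I*√6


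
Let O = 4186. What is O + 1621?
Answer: 5807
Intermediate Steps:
O + 1621 = 4186 + 1621 = 5807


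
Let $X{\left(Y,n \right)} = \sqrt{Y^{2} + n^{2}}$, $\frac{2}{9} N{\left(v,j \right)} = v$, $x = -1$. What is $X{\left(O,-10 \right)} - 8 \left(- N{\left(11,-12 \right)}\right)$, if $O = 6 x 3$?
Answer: $396 + 2 \sqrt{106} \approx 416.59$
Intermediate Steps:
$N{\left(v,j \right)} = \frac{9 v}{2}$
$O = -18$ ($O = 6 \left(-1\right) 3 = \left(-6\right) 3 = -18$)
$X{\left(O,-10 \right)} - 8 \left(- N{\left(11,-12 \right)}\right) = \sqrt{\left(-18\right)^{2} + \left(-10\right)^{2}} - 8 \left(- \frac{9 \cdot 11}{2}\right) = \sqrt{324 + 100} - 8 \left(\left(-1\right) \frac{99}{2}\right) = \sqrt{424} - -396 = 2 \sqrt{106} + 396 = 396 + 2 \sqrt{106}$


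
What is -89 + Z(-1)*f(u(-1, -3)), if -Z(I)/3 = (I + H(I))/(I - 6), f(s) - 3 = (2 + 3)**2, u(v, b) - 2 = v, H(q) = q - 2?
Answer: -137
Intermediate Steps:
H(q) = -2 + q
u(v, b) = 2 + v
f(s) = 28 (f(s) = 3 + (2 + 3)**2 = 3 + 5**2 = 3 + 25 = 28)
Z(I) = -3*(-2 + 2*I)/(-6 + I) (Z(I) = -3*(I + (-2 + I))/(I - 6) = -3*(-2 + 2*I)/(-6 + I))
-89 + Z(-1)*f(u(-1, -3)) = -89 + (6*(1 - 1*(-1))/(-6 - 1))*28 = -89 + (6*(1 + 1)/(-7))*28 = -89 + (6*(-1/7)*2)*28 = -89 - 12/7*28 = -89 - 48 = -137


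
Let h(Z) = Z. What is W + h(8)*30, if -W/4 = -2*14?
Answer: 352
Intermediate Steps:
W = 112 (W = -(-8)*14 = -4*(-28) = 112)
W + h(8)*30 = 112 + 8*30 = 112 + 240 = 352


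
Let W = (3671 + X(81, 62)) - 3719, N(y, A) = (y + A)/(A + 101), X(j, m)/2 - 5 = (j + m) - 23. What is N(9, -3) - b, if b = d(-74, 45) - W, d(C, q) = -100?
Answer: 14801/49 ≈ 302.06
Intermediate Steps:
X(j, m) = -36 + 2*j + 2*m (X(j, m) = 10 + 2*((j + m) - 23) = 10 + 2*(-23 + j + m) = 10 + (-46 + 2*j + 2*m) = -36 + 2*j + 2*m)
N(y, A) = (A + y)/(101 + A)
W = 202 (W = (3671 + (-36 + 2*81 + 2*62)) - 3719 = (3671 + (-36 + 162 + 124)) - 3719 = (3671 + 250) - 3719 = 3921 - 3719 = 202)
b = -302 (b = -100 - 1*202 = -100 - 202 = -302)
N(9, -3) - b = (-3 + 9)/(101 - 3) - 1*(-302) = 6/98 + 302 = (1/98)*6 + 302 = 3/49 + 302 = 14801/49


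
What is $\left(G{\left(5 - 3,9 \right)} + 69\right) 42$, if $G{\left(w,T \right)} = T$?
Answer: $3276$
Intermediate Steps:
$\left(G{\left(5 - 3,9 \right)} + 69\right) 42 = \left(9 + 69\right) 42 = 78 \cdot 42 = 3276$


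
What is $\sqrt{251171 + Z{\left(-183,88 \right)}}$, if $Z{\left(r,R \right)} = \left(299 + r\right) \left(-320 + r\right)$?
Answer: $\sqrt{192823} \approx 439.12$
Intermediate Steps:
$Z{\left(r,R \right)} = \left(-320 + r\right) \left(299 + r\right)$
$\sqrt{251171 + Z{\left(-183,88 \right)}} = \sqrt{251171 - \left(91837 - 33489\right)} = \sqrt{251171 + \left(-95680 + 33489 + 3843\right)} = \sqrt{251171 - 58348} = \sqrt{192823}$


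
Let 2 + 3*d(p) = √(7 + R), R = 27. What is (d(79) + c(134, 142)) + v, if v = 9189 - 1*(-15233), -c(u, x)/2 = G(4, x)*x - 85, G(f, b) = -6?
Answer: 78886/3 + √34/3 ≈ 26297.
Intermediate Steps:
d(p) = -⅔ + √34/3 (d(p) = -⅔ + √(7 + 27)/3 = -⅔ + √34/3)
c(u, x) = 170 + 12*x (c(u, x) = -2*(-6*x - 85) = -2*(-85 - 6*x) = 170 + 12*x)
v = 24422 (v = 9189 + 15233 = 24422)
(d(79) + c(134, 142)) + v = ((-⅔ + √34/3) + (170 + 12*142)) + 24422 = ((-⅔ + √34/3) + (170 + 1704)) + 24422 = ((-⅔ + √34/3) + 1874) + 24422 = (5620/3 + √34/3) + 24422 = 78886/3 + √34/3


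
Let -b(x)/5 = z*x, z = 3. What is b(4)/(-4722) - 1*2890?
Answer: -2274420/787 ≈ -2890.0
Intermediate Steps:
b(x) = -15*x
b(4)/(-4722) - 1*2890 = -15*4/(-4722) - 1*2890 = -60*(-1/4722) - 2890 = 10/787 - 2890 = -2274420/787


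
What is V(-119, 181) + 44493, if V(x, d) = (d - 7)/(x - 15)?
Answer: 2980944/67 ≈ 44492.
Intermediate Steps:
V(x, d) = (-7 + d)/(-15 + x)
V(-119, 181) + 44493 = (-7 + 181)/(-15 - 119) + 44493 = 174/(-134) + 44493 = -1/134*174 + 44493 = -87/67 + 44493 = 2980944/67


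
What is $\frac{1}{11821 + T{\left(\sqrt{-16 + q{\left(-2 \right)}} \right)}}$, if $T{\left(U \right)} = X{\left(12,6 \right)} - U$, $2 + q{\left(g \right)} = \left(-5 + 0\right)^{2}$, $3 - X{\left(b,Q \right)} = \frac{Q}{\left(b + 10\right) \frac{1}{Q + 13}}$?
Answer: $\frac{1430077}{16901819202} + \frac{121 \sqrt{7}}{16901819202} \approx 8.463 \cdot 10^{-5}$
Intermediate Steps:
$X{\left(b,Q \right)} = 3 - \frac{Q \left(13 + Q\right)}{10 + b}$ ($X{\left(b,Q \right)} = 3 - \frac{Q}{\left(b + 10\right) \frac{1}{Q + 13}} = 3 - \frac{Q}{\left(10 + b\right) \frac{1}{13 + Q}} = 3 - \frac{Q}{\frac{1}{13 + Q} \left(10 + b\right)} = 3 - Q \frac{13 + Q}{10 + b} = 3 - \frac{Q \left(13 + Q\right)}{10 + b}$)
$q{\left(g \right)} = 23$ ($q{\left(g \right)} = -2 + \left(-5 + 0\right)^{2} = -2 + \left(-5\right)^{2} = -2 + 25 = 23$)
$T{\left(U \right)} = - \frac{24}{11} - U$ ($T{\left(U \right)} = \frac{30 - 6^{2} - 78 + 3 \cdot 12}{10 + 12} - U = \frac{30 - 36 - 78 + 36}{22} - U = \frac{1}{22} \left(-48\right) - U = - \frac{24}{11} - U$)
$\frac{1}{11821 + T{\left(\sqrt{-16 + q{\left(-2 \right)}} \right)}} = \frac{1}{11821 - \left(\frac{24}{11} + \sqrt{-16 + 23}\right)} = \frac{1}{11821 - \left(\frac{24}{11} + \sqrt{7}\right)} = \frac{1}{\frac{130007}{11} - \sqrt{7}}$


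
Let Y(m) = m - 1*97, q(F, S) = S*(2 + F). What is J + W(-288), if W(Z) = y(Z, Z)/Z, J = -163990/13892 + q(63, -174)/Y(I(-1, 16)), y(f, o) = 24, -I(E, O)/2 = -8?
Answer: 2083211/16308 ≈ 127.74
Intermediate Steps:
I(E, O) = 16 (I(E, O) = -2*(-8) = 16)
Y(m) = -97 + m (Y(m) = m - 97 = -97 + m)
J = 1042285/8154 (J = -163990/13892 + (-174*(2 + 63))/(-97 + 16) = -163990*1/13892 - 174*65/(-81) = -3565/302 - 11310*(-1/81) = -3565/302 + 3770/27 = 1042285/8154 ≈ 127.82)
W(Z) = 24/Z
J + W(-288) = 1042285/8154 + 24/(-288) = 1042285/8154 + 24*(-1/288) = 1042285/8154 - 1/12 = 2083211/16308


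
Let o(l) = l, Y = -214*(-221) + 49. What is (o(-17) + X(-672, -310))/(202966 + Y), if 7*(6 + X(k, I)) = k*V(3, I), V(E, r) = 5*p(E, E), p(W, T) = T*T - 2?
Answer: -3383/250309 ≈ -0.013515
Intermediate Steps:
p(W, T) = -2 + T² (p(W, T) = T² - 2 = -2 + T²)
V(E, r) = -10 + 5*E² (V(E, r) = 5*(-2 + E²) = -10 + 5*E²)
X(k, I) = -6 + 5*k (X(k, I) = -6 + (k*(-10 + 5*3²))/7 = -6 + (k*(-10 + 5*9))/7 = -6 + (k*(-10 + 45))/7 = -6 + (k*35)/7 = -6 + (35*k)/7 = -6 + 5*k)
Y = 47343 (Y = 47294 + 49 = 47343)
(o(-17) + X(-672, -310))/(202966 + Y) = (-17 + (-6 + 5*(-672)))/(202966 + 47343) = (-17 + (-6 - 3360))/250309 = (-17 - 3366)*(1/250309) = -3383*1/250309 = -3383/250309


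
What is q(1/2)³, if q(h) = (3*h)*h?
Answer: 27/64 ≈ 0.42188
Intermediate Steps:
q(h) = 3*h²
q(1/2)³ = (3*(1/2)²)³ = (3*(1*(½))²)³ = (3*(½)²)³ = (3*(¼))³ = (¾)³ = 27/64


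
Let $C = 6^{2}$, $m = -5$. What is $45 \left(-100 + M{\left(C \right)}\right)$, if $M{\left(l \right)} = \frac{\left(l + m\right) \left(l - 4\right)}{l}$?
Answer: $-3260$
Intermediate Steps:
$C = 36$
$M{\left(l \right)} = \frac{\left(-5 + l\right) \left(-4 + l\right)}{l}$ ($M{\left(l \right)} = \frac{\left(l - 5\right) \left(l - 4\right)}{l} = \frac{\left(-5 + l\right) \left(-4 + l\right)}{l}$)
$45 \left(-100 + M{\left(C \right)}\right) = 45 \left(-100 + \left(-9 + 36 + \frac{20}{36}\right)\right) = 45 \left(-100 + \left(-9 + 36 + 20 \cdot \frac{1}{36}\right)\right) = 45 \left(-100 + \left(-9 + 36 + \frac{5}{9}\right)\right) = 45 \left(-100 + \frac{248}{9}\right) = 45 \left(- \frac{652}{9}\right) = -3260$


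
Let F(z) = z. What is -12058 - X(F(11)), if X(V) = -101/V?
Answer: -132537/11 ≈ -12049.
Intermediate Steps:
-12058 - X(F(11)) = -12058 - (-101)/11 = -12058 - 1*(-101/11) = -12058 + 101/11 = -132537/11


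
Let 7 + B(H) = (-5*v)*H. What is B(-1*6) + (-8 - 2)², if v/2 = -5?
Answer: -207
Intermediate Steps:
v = -10 (v = 2*(-5) = -10)
B(H) = -7 + 50*H (B(H) = -7 + (-5*(-10))*H = -7 + 50*H)
B(-1*6) + (-8 - 2)² = (-7 + 50*(-1*6)) + (-8 - 2)² = (-7 + 50*(-6)) + (-10)² = (-7 - 300) + 100 = -307 + 100 = -207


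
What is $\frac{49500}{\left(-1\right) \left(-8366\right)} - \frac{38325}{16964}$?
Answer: $\frac{259545525}{70960412} \approx 3.6576$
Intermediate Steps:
$\frac{49500}{\left(-1\right) \left(-8366\right)} - \frac{38325}{16964} = \frac{49500}{8366} - \frac{38325}{16964} = 49500 \cdot \frac{1}{8366} - \frac{38325}{16964} = \frac{24750}{4183} - \frac{38325}{16964} = \frac{259545525}{70960412}$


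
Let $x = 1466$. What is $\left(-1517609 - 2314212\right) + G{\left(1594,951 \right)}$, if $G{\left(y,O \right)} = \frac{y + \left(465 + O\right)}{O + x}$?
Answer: $- \frac{9261508347}{2417} \approx -3.8318 \cdot 10^{6}$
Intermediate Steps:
$G{\left(y,O \right)} = \frac{465 + O + y}{1466 + O}$ ($G{\left(y,O \right)} = \frac{y + \left(465 + O\right)}{O + 1466} = \frac{465 + O + y}{1466 + O}$)
$\left(-1517609 - 2314212\right) + G{\left(1594,951 \right)} = \left(-1517609 - 2314212\right) + \frac{465 + 951 + 1594}{1466 + 951} = -3831821 + \frac{1}{2417} \cdot 3010 = -3831821 + \frac{3010}{2417} = - \frac{9261508347}{2417}$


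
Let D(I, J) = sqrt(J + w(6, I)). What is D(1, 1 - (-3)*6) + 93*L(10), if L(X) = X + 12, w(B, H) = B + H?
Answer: 2046 + sqrt(26) ≈ 2051.1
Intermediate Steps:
D(I, J) = sqrt(6 + I + J) (D(I, J) = sqrt(J + (6 + I)) = sqrt(6 + I + J))
L(X) = 12 + X
D(1, 1 - (-3)*6) + 93*L(10) = sqrt(6 + 1 + (1 - (-3)*6)) + 93*(12 + 10) = sqrt(6 + 1 + (1 - 1*(-18))) + 93*22 = sqrt(6 + 1 + (1 + 18)) + 2046 = sqrt(6 + 1 + 19) + 2046 = sqrt(26) + 2046 = 2046 + sqrt(26)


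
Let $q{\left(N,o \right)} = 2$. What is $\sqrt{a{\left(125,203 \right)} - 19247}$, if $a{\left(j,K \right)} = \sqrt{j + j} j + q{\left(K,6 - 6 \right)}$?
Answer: $\sqrt{-19245 + 625 \sqrt{10}} \approx 131.41 i$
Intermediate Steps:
$a{\left(j,K \right)} = 2 + \sqrt{2} j^{\frac{3}{2}}$ ($a{\left(j,K \right)} = \sqrt{j + j} j + 2 = \sqrt{2 j} j + 2 = \sqrt{2} \sqrt{j} j + 2 = \sqrt{2} j^{\frac{3}{2}} + 2 = 2 + \sqrt{2} j^{\frac{3}{2}}$)
$\sqrt{a{\left(125,203 \right)} - 19247} = \sqrt{\left(2 + \sqrt{2} \cdot 125^{\frac{3}{2}}\right) - 19247} = \sqrt{\left(2 + \sqrt{2} \cdot 625 \sqrt{5}\right) - 19247} = \sqrt{\left(2 + 625 \sqrt{10}\right) - 19247} = \sqrt{-19245 + 625 \sqrt{10}}$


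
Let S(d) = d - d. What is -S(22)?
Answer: 0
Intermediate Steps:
S(d) = 0
-S(22) = -1*0 = 0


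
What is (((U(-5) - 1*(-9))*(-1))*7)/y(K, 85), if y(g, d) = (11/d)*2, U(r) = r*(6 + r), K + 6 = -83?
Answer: -1190/11 ≈ -108.18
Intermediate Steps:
K = -89 (K = -6 - 83 = -89)
y(g, d) = 22/d
(((U(-5) - 1*(-9))*(-1))*7)/y(K, 85) = (((-5*(6 - 5) - 1*(-9))*(-1))*7)/((22/85)) = (((-5*1 + 9)*(-1))*7)/((22*(1/85))) = (((-5 + 9)*(-1))*7)/(22/85) = ((4*(-1))*7)*(85/22) = -4*7*(85/22) = -28*85/22 = -1190/11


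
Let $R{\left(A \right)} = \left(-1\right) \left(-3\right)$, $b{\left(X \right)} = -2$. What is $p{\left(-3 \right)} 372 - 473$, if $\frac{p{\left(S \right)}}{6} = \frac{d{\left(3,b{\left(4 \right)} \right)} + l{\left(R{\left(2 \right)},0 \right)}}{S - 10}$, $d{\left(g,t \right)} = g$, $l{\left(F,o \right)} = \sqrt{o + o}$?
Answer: $- \frac{12845}{13} \approx -988.08$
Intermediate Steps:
$R{\left(A \right)} = 3$
$l{\left(F,o \right)} = \sqrt{2} \sqrt{o}$ ($l{\left(F,o \right)} = \sqrt{2 o} = \sqrt{2} \sqrt{o}$)
$p{\left(S \right)} = \frac{18}{-10 + S}$ ($p{\left(S \right)} = 6 \frac{3 + \sqrt{2} \sqrt{0}}{S - 10} = 6 \frac{3 + \sqrt{2} \cdot 0}{-10 + S} = 6 \frac{3 + 0}{-10 + S} = 6 \frac{3}{-10 + S} = \frac{18}{-10 + S}$)
$p{\left(-3 \right)} 372 - 473 = \frac{18}{-10 - 3} \cdot 372 - 473 = \frac{18}{-13} \cdot 372 - 473 = 18 \left(- \frac{1}{13}\right) 372 - 473 = \left(- \frac{18}{13}\right) 372 - 473 = - \frac{6696}{13} - 473 = - \frac{12845}{13}$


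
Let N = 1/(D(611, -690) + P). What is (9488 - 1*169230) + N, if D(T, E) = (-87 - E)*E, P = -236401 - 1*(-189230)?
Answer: -73999043823/463241 ≈ -1.5974e+5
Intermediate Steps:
P = -47171 (P = -236401 + 189230 = -47171)
D(T, E) = E*(-87 - E)
N = -1/463241 (N = 1/(-1*(-690)*(87 - 690) - 47171) = 1/(-1*(-690)*(-603) - 47171) = 1/(-416070 - 47171) = 1/(-463241) = -1/463241 ≈ -2.1587e-6)
(9488 - 1*169230) + N = (9488 - 1*169230) - 1/463241 = (9488 - 169230) - 1/463241 = -159742 - 1/463241 = -73999043823/463241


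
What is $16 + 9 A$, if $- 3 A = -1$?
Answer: $19$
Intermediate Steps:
$A = \frac{1}{3}$ ($A = \left(- \frac{1}{3}\right) \left(-1\right) = \frac{1}{3} \approx 0.33333$)
$16 + 9 A = 16 + 9 \cdot \frac{1}{3} = 16 + 3 = 19$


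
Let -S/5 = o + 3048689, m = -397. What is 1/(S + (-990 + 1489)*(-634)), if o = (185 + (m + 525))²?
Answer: -1/16049656 ≈ -6.2307e-8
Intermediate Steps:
o = 97969 (o = (185 + (-397 + 525))² = (185 + 128)² = 313² = 97969)
S = -15733290 (S = -5*(97969 + 3048689) = -5*3146658 = -15733290)
1/(S + (-990 + 1489)*(-634)) = 1/(-15733290 + (-990 + 1489)*(-634)) = 1/(-15733290 + 499*(-634)) = 1/(-15733290 - 316366) = 1/(-16049656) = -1/16049656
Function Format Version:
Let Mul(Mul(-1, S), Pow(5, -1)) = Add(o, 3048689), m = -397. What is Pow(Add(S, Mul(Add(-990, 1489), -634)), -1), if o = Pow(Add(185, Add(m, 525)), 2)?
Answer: Rational(-1, 16049656) ≈ -6.2307e-8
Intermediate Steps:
o = 97969 (o = Pow(Add(185, Add(-397, 525)), 2) = Pow(Add(185, 128), 2) = Pow(313, 2) = 97969)
S = -15733290 (S = Mul(-5, Add(97969, 3048689)) = Mul(-5, 3146658) = -15733290)
Pow(Add(S, Mul(Add(-990, 1489), -634)), -1) = Pow(Add(-15733290, Mul(Add(-990, 1489), -634)), -1) = Pow(Add(-15733290, Mul(499, -634)), -1) = Pow(Add(-15733290, -316366), -1) = Pow(-16049656, -1) = Rational(-1, 16049656)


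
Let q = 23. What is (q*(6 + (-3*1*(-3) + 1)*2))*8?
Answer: 4784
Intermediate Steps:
(q*(6 + (-3*1*(-3) + 1)*2))*8 = (23*(6 + (-3*1*(-3) + 1)*2))*8 = (23*(6 + (-3*(-3) + 1)*2))*8 = (23*(6 + (9 + 1)*2))*8 = (23*(6 + 10*2))*8 = (23*(6 + 20))*8 = (23*26)*8 = 598*8 = 4784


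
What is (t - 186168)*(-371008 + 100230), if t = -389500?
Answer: 155878229704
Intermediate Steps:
(t - 186168)*(-371008 + 100230) = (-389500 - 186168)*(-371008 + 100230) = -575668*(-270778) = 155878229704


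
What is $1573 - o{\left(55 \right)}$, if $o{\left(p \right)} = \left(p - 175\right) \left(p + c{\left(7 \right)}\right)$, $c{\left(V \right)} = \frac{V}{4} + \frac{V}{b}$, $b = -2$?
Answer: $7963$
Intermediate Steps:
$c{\left(V \right)} = - \frac{V}{4}$ ($c{\left(V \right)} = \frac{V}{4} + \frac{V}{-2} = V \frac{1}{4} + V \left(- \frac{1}{2}\right) = \frac{V}{4} - \frac{V}{2} = - \frac{V}{4}$)
$o{\left(p \right)} = \left(-175 + p\right) \left(- \frac{7}{4} + p\right)$ ($o{\left(p \right)} = \left(p - 175\right) \left(p - \frac{7}{4}\right) = \left(-175 + p\right) \left(p - \frac{7}{4}\right) = \left(-175 + p\right) \left(- \frac{7}{4} + p\right)$)
$1573 - o{\left(55 \right)} = 1573 - \left(\frac{1225}{4} + 55^{2} - \frac{38885}{4}\right) = 1573 - \left(\frac{1225}{4} + 3025 - \frac{38885}{4}\right) = 1573 - -6390 = 1573 + 6390 = 7963$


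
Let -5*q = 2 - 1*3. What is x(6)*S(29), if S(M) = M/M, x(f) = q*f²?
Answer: 36/5 ≈ 7.2000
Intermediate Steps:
q = ⅕ (q = -(2 - 1*3)/5 = -(2 - 3)/5 = -⅕*(-1) = ⅕ ≈ 0.20000)
x(f) = f²/5
S(M) = 1
x(6)*S(29) = ((⅕)*6²)*1 = ((⅕)*36)*1 = (36/5)*1 = 36/5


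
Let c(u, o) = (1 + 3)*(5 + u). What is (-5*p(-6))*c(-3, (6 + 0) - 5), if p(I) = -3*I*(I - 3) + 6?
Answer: 6240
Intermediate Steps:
c(u, o) = 20 + 4*u (c(u, o) = 4*(5 + u) = 20 + 4*u)
p(I) = 6 - 3*I*(-3 + I) (p(I) = -3*I*(-3 + I) + 6 = 6 - 3*I*(-3 + I))
(-5*p(-6))*c(-3, (6 + 0) - 5) = (-5*(6 - 3*(-6)**2 + 9*(-6)))*(20 + 4*(-3)) = (-5*(6 - 3*36 - 54))*(20 - 12) = -5*(6 - 108 - 54)*8 = -5*(-156)*8 = 780*8 = 6240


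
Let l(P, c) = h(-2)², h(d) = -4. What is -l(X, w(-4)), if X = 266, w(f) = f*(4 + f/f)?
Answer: -16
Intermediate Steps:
w(f) = 5*f (w(f) = f*(4 + 1) = f*5 = 5*f)
l(P, c) = 16 (l(P, c) = (-4)² = 16)
-l(X, w(-4)) = -1*16 = -16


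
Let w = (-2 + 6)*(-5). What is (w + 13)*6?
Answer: -42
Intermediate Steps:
w = -20 (w = 4*(-5) = -20)
(w + 13)*6 = (-20 + 13)*6 = -7*6 = -42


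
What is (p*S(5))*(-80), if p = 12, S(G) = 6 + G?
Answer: -10560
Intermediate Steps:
(p*S(5))*(-80) = (12*(6 + 5))*(-80) = (12*11)*(-80) = 132*(-80) = -10560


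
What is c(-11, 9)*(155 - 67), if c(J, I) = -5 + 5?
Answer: 0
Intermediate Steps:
c(J, I) = 0
c(-11, 9)*(155 - 67) = 0*(155 - 67) = 0*88 = 0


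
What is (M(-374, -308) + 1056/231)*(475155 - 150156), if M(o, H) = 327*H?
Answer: -229117795020/7 ≈ -3.2731e+10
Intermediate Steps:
(M(-374, -308) + 1056/231)*(475155 - 150156) = (327*(-308) + 1056/231)*(475155 - 150156) = (-100716 + (1/231)*1056)*324999 = (-100716 + 32/7)*324999 = -704980/7*324999 = -229117795020/7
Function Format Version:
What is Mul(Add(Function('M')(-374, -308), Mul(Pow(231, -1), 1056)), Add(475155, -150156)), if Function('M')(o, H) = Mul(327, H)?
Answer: Rational(-229117795020, 7) ≈ -3.2731e+10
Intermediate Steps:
Mul(Add(Function('M')(-374, -308), Mul(Pow(231, -1), 1056)), Add(475155, -150156)) = Mul(Add(Mul(327, -308), Mul(Pow(231, -1), 1056)), Add(475155, -150156)) = Mul(Add(-100716, Mul(Rational(1, 231), 1056)), 324999) = Mul(Add(-100716, Rational(32, 7)), 324999) = Mul(Rational(-704980, 7), 324999) = Rational(-229117795020, 7)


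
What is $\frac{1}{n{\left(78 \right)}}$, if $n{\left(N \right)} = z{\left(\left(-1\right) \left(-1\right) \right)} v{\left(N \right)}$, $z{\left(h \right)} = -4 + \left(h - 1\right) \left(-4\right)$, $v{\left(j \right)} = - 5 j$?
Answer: $\frac{1}{1560} \approx 0.00064103$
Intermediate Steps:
$z{\left(h \right)} = - 4 h$ ($z{\left(h \right)} = -4 + \left(h - 1\right) \left(-4\right) = -4 + \left(-1 + h\right) \left(-4\right) = -4 - \left(-4 + 4 h\right) = - 4 h$)
$n{\left(N \right)} = 20 N$ ($n{\left(N \right)} = - 4 \left(\left(-1\right) \left(-1\right)\right) \left(- 5 N\right) = \left(-4\right) 1 \left(- 5 N\right) = - 4 \left(- 5 N\right) = 20 N$)
$\frac{1}{n{\left(78 \right)}} = \frac{1}{20 \cdot 78} = \frac{1}{1560}$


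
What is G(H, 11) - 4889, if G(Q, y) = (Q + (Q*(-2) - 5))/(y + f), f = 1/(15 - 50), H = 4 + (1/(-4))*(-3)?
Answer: -2503623/512 ≈ -4889.9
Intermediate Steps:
H = 19/4 (H = 4 + (1*(-¼))*(-3) = 4 - ¼*(-3) = 4 + ¾ = 19/4 ≈ 4.7500)
f = -1/35 (f = 1/(-35) = -1/35 ≈ -0.028571)
G(Q, y) = (-5 - Q)/(-1/35 + y) (G(Q, y) = (Q + (Q*(-2) - 5))/(y - 1/35) = (Q + (-2*Q - 5))/(-1/35 + y) = (Q + (-5 - 2*Q))/(-1/35 + y) = (-5 - Q)/(-1/35 + y))
G(H, 11) - 4889 = 35*(-5 - 1*19/4)/(-1 + 35*11) - 4889 = 35*(-5 - 19/4)/(-1 + 385) - 4889 = 35*(-39/4)/384 - 4889 = 35*(1/384)*(-39/4) - 4889 = -455/512 - 4889 = -2503623/512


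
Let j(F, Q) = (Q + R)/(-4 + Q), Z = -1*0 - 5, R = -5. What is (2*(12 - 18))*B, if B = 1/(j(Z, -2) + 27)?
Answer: -72/169 ≈ -0.42604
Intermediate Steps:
Z = -5 (Z = 0 - 5 = -5)
j(F, Q) = (-5 + Q)/(-4 + Q) (j(F, Q) = (Q - 5)/(-4 + Q) = (-5 + Q)/(-4 + Q))
B = 6/169 (B = 1/((-5 - 2)/(-4 - 2) + 27) = 1/(-7/(-6) + 27) = 1/(-1/6*(-7) + 27) = 1/(7/6 + 27) = 1/(169/6) = 6/169 ≈ 0.035503)
(2*(12 - 18))*B = (2*(12 - 18))*(6/169) = (2*(-6))*(6/169) = -12*6/169 = -72/169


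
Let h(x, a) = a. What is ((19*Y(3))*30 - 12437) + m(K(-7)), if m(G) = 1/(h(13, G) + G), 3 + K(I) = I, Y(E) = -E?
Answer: -282941/20 ≈ -14147.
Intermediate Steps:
K(I) = -3 + I
m(G) = 1/(2*G) (m(G) = 1/(G + G) = 1/(2*G))
((19*Y(3))*30 - 12437) + m(K(-7)) = ((19*(-1*3))*30 - 12437) + 1/(2*(-3 - 7)) = ((19*(-3))*30 - 12437) + (½)/(-10) = (-57*30 - 12437) + (½)*(-⅒) = (-1710 - 12437) - 1/20 = -14147 - 1/20 = -282941/20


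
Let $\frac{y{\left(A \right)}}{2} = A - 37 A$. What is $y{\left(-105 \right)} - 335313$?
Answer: $-327753$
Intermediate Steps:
$y{\left(A \right)} = - 72 A$ ($y{\left(A \right)} = 2 \left(A - 37 A\right) = 2 \left(- 36 A\right) = - 72 A$)
$y{\left(-105 \right)} - 335313 = \left(-72\right) \left(-105\right) - 335313 = 7560 - 335313 = -327753$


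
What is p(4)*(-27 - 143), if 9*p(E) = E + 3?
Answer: -1190/9 ≈ -132.22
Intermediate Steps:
p(E) = 1/3 + E/9 (p(E) = (E + 3)/9 = (3 + E)/9 = 1/3 + E/9)
p(4)*(-27 - 143) = (1/3 + (1/9)*4)*(-27 - 143) = (1/3 + 4/9)*(-170) = (7/9)*(-170) = -1190/9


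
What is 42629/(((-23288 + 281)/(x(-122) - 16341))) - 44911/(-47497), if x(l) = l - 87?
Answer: 33510639362527/1092763479 ≈ 30666.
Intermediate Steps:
x(l) = -87 + l
42629/(((-23288 + 281)/(x(-122) - 16341))) - 44911/(-47497) = 42629/(((-23288 + 281)/((-87 - 122) - 16341))) - 44911/(-47497) = 42629/((-23007/(-209 - 16341))) - 44911*(-1/47497) = 42629/((-23007/(-16550))) + 44911/47497 = 42629/((-23007*(-1/16550))) + 44911/47497 = 42629/(23007/16550) + 44911/47497 = 42629*(16550/23007) + 44911/47497 = 705509950/23007 + 44911/47497 = 33510639362527/1092763479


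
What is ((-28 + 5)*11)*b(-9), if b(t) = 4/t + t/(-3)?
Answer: -5819/9 ≈ -646.56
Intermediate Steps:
b(t) = 4/t - t/3 (b(t) = 4/t + t*(-⅓) = 4/t - t/3)
((-28 + 5)*11)*b(-9) = ((-28 + 5)*11)*(4/(-9) - ⅓*(-9)) = (-23*11)*(4*(-⅑) + 3) = -253*(-4/9 + 3) = -253*23/9 = -5819/9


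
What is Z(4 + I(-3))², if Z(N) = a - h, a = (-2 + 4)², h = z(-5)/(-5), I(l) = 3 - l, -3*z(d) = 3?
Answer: 361/25 ≈ 14.440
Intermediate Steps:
z(d) = -1 (z(d) = -⅓*3 = -1)
h = ⅕ (h = -1/(-5) = -1*(-⅕) = ⅕ ≈ 0.20000)
a = 4 (a = 2² = 4)
Z(N) = 19/5 (Z(N) = 4 - 1*⅕ = 4 - ⅕ = 19/5)
Z(4 + I(-3))² = (19/5)² = 361/25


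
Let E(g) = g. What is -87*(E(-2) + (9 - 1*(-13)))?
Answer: -1740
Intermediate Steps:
-87*(E(-2) + (9 - 1*(-13))) = -87*(-2 + (9 - 1*(-13))) = -87*(-2 + (9 + 13)) = -87*(-2 + 22) = -87*20 = -1740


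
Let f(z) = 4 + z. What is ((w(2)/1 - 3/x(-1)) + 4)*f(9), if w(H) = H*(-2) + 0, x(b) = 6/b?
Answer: 13/2 ≈ 6.5000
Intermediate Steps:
w(H) = -2*H (w(H) = -2*H + 0 = -2*H)
((w(2)/1 - 3/x(-1)) + 4)*f(9) = ((-2*2/1 - 3/(6/(-1))) + 4)*(4 + 9) = ((-4*1 - 3/(6*(-1))) + 4)*13 = ((-4 - 3/(-6)) + 4)*13 = ((-4 - 3*(-1/6)) + 4)*13 = ((-4 + 1/2) + 4)*13 = (-7/2 + 4)*13 = (1/2)*13 = 13/2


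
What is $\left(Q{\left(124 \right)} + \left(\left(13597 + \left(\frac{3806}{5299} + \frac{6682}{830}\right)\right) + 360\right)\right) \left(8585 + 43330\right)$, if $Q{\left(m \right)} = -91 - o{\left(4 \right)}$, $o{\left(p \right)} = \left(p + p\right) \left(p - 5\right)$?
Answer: $\frac{316986643277037}{439817} \approx 7.2072 \cdot 10^{8}$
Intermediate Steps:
$o{\left(p \right)} = 2 p \left(-5 + p\right)$
$Q{\left(m \right)} = -83$ ($Q{\left(m \right)} = -91 - 2 \cdot 4 \left(-5 + 4\right) = -91 - 2 \cdot 4 \left(-1\right) = -91 - -8 = -91 + 8 = -83$)
$\left(Q{\left(124 \right)} + \left(\left(13597 + \left(\frac{3806}{5299} + \frac{6682}{830}\right)\right) + 360\right)\right) \left(8585 + 43330\right) = \left(-83 + \left(\left(13597 + \left(\frac{3806}{5299} + \frac{6682}{830}\right)\right) + 360\right)\right) \left(8585 + 43330\right) = \left(-83 + \left(\left(13597 + \left(3806 \cdot \frac{1}{5299} + 6682 \cdot \frac{1}{830}\right)\right) + 360\right)\right) 51915 = \left(-83 + \left(\left(13597 + \left(\frac{3806}{5299} + \frac{3341}{415}\right)\right) + 360\right)\right) 51915 = \left(-83 + \left(\left(13597 + \frac{19283449}{2199085}\right) + 360\right)\right) 51915 = \left(-83 + \left(\frac{29920242194}{2199085} + 360\right)\right) 51915 = \left(-83 + \frac{30711912794}{2199085}\right) 51915 = \frac{30529388739}{2199085} \cdot 51915 = \frac{316986643277037}{439817}$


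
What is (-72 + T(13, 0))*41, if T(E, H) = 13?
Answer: -2419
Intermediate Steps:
(-72 + T(13, 0))*41 = (-72 + 13)*41 = -59*41 = -2419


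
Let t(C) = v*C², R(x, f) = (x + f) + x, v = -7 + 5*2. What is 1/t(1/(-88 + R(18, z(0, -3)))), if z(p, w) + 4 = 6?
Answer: 2500/3 ≈ 833.33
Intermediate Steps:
z(p, w) = 2 (z(p, w) = -4 + 6 = 2)
v = 3 (v = -7 + 10 = 3)
R(x, f) = f + 2*x (R(x, f) = (f + x) + x = f + 2*x)
t(C) = 3*C²
1/t(1/(-88 + R(18, z(0, -3)))) = 1/(3*(1/(-88 + (2 + 2*18)))²) = 1/(3*(1/(-88 + (2 + 36)))²) = 1/(3*(1/(-88 + 38))²) = 1/(3*(1/(-50))²) = 1/(3*(-1/50)²) = 1/(3*(1/2500)) = 1/(3/2500) = 2500/3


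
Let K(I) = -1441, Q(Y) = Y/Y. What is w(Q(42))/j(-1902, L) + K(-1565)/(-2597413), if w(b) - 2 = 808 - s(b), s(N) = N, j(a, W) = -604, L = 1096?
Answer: -2100436753/1568837452 ≈ -1.3389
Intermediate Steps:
Q(Y) = 1
w(b) = 810 - b (w(b) = 2 + (808 - b) = 810 - b)
w(Q(42))/j(-1902, L) + K(-1565)/(-2597413) = (810 - 1*1)/(-604) - 1441/(-2597413) = (810 - 1)*(-1/604) - 1441*(-1/2597413) = 809*(-1/604) + 1441/2597413 = -809/604 + 1441/2597413 = -2100436753/1568837452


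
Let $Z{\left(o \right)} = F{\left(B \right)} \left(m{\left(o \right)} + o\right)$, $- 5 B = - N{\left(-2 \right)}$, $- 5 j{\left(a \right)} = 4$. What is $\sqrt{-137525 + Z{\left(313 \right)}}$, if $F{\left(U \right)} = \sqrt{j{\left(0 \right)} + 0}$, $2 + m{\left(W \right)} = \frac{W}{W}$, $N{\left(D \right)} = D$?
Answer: $\frac{\sqrt{-3438125 + 3120 i \sqrt{5}}}{5} \approx 0.37625 + 370.84 i$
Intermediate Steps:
$m{\left(W \right)} = -1$ ($m{\left(W \right)} = -2 + \frac{W}{W} = -2 + 1 = -1$)
$j{\left(a \right)} = - \frac{4}{5}$ ($j{\left(a \right)} = \left(- \frac{1}{5}\right) 4 = - \frac{4}{5}$)
$B = - \frac{2}{5}$ ($B = - \frac{\left(-1\right) \left(-2\right)}{5} = \left(- \frac{1}{5}\right) 2 = - \frac{2}{5} \approx -0.4$)
$F{\left(U \right)} = \frac{2 i \sqrt{5}}{5}$ ($F{\left(U \right)} = \sqrt{- \frac{4}{5} + 0} = \sqrt{- \frac{4}{5}} = \frac{2 i \sqrt{5}}{5}$)
$Z{\left(o \right)} = \frac{2 i \sqrt{5} \left(-1 + o\right)}{5}$ ($Z{\left(o \right)} = \frac{2 i \sqrt{5}}{5} \left(-1 + o\right) = \frac{2 i \sqrt{5} \left(-1 + o\right)}{5}$)
$\sqrt{-137525 + Z{\left(313 \right)}} = \sqrt{-137525 + \frac{2 i \sqrt{5} \left(-1 + 313\right)}{5}} = \sqrt{-137525 + \frac{2}{5} i \sqrt{5} \cdot 312} = \sqrt{-137525 + \frac{624 i \sqrt{5}}{5}}$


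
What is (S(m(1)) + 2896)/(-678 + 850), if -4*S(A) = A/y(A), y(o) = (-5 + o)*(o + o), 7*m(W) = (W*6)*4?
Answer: 254855/15136 ≈ 16.838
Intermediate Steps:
m(W) = 24*W/7 (m(W) = ((W*6)*4)/7 = ((6*W)*4)/7 = (24*W)/7 = 24*W/7)
y(o) = 2*o*(-5 + o) (y(o) = (-5 + o)*(2*o) = 2*o*(-5 + o))
S(A) = -1/(8*(-5 + A)) (S(A) = -A/(4*(2*A*(-5 + A))) = -A*1/(2*A*(-5 + A))/4 = -1/(8*(-5 + A)))
(S(m(1)) + 2896)/(-678 + 850) = (-1/(-40 + 8*((24/7)*1)) + 2896)/(-678 + 850) = (-1/(-40 + 8*(24/7)) + 2896)/172 = (-1/(-40 + 192/7) + 2896)*(1/172) = (-1/(-88/7) + 2896)*(1/172) = (-1*(-7/88) + 2896)*(1/172) = (7/88 + 2896)*(1/172) = (254855/88)*(1/172) = 254855/15136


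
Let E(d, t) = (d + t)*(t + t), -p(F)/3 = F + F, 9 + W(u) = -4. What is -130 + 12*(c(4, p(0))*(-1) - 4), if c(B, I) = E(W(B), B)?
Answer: 686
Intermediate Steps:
W(u) = -13 (W(u) = -9 - 4 = -13)
p(F) = -6*F (p(F) = -3*(F + F) = -6*F)
E(d, t) = 2*t*(d + t) (E(d, t) = (d + t)*(2*t) = 2*t*(d + t))
c(B, I) = 2*B*(-13 + B)
-130 + 12*(c(4, p(0))*(-1) - 4) = -130 + 12*((2*4*(-13 + 4))*(-1) - 4) = -130 + 12*((2*4*(-9))*(-1) - 4) = -130 + 12*(-72*(-1) - 4) = -130 + 12*(72 - 4) = -130 + 12*68 = -130 + 816 = 686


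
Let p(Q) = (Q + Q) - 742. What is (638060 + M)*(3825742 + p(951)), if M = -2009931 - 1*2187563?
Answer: -13621605093468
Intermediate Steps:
p(Q) = -742 + 2*Q (p(Q) = 2*Q - 742 = -742 + 2*Q)
M = -4197494 (M = -2009931 - 2187563 = -4197494)
(638060 + M)*(3825742 + p(951)) = (638060 - 4197494)*(3825742 + (-742 + 2*951)) = -3559434*(3825742 + (-742 + 1902)) = -3559434*(3825742 + 1160) = -3559434*3826902 = -13621605093468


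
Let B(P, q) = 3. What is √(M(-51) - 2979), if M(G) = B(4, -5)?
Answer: 4*I*√186 ≈ 54.553*I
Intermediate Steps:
M(G) = 3
√(M(-51) - 2979) = √(3 - 2979) = √(-2976) = 4*I*√186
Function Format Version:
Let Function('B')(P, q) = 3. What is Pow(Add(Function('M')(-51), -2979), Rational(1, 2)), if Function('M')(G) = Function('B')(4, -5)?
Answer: Mul(4, I, Pow(186, Rational(1, 2))) ≈ Mul(54.553, I)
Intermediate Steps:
Function('M')(G) = 3
Pow(Add(Function('M')(-51), -2979), Rational(1, 2)) = Pow(Add(3, -2979), Rational(1, 2)) = Pow(-2976, Rational(1, 2)) = Mul(4, I, Pow(186, Rational(1, 2)))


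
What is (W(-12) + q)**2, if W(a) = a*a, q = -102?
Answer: 1764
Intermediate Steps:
W(a) = a**2
(W(-12) + q)**2 = ((-12)**2 - 102)**2 = (144 - 102)**2 = 42**2 = 1764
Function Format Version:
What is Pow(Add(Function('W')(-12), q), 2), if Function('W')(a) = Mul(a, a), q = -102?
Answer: 1764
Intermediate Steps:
Function('W')(a) = Pow(a, 2)
Pow(Add(Function('W')(-12), q), 2) = Pow(Add(Pow(-12, 2), -102), 2) = Pow(Add(144, -102), 2) = Pow(42, 2) = 1764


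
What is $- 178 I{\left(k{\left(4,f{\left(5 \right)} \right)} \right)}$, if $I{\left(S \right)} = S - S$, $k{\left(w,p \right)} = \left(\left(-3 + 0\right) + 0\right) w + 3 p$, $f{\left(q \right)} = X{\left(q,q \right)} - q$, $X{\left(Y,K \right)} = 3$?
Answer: $0$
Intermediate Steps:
$f{\left(q \right)} = 3 - q$
$k{\left(w,p \right)} = - 3 w + 3 p$ ($k{\left(w,p \right)} = \left(-3 + 0\right) w + 3 p = - 3 w + 3 p$)
$I{\left(S \right)} = 0$
$- 178 I{\left(k{\left(4,f{\left(5 \right)} \right)} \right)} = \left(-178\right) 0 = 0$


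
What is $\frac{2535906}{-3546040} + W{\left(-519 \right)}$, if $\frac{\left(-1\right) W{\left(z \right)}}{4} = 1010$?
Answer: $- \frac{7164268753}{1773020} \approx -4040.7$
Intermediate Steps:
$W{\left(z \right)} = -4040$ ($W{\left(z \right)} = \left(-4\right) 1010 = -4040$)
$\frac{2535906}{-3546040} + W{\left(-519 \right)} = \frac{2535906}{-3546040} - 4040 = 2535906 \left(- \frac{1}{3546040}\right) - 4040 = - \frac{1267953}{1773020} - 4040 = - \frac{7164268753}{1773020}$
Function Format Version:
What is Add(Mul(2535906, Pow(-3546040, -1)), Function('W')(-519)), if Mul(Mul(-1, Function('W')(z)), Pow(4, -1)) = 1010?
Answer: Rational(-7164268753, 1773020) ≈ -4040.7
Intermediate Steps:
Function('W')(z) = -4040 (Function('W')(z) = Mul(-4, 1010) = -4040)
Add(Mul(2535906, Pow(-3546040, -1)), Function('W')(-519)) = Add(Mul(2535906, Pow(-3546040, -1)), -4040) = Add(Mul(2535906, Rational(-1, 3546040)), -4040) = Add(Rational(-1267953, 1773020), -4040) = Rational(-7164268753, 1773020)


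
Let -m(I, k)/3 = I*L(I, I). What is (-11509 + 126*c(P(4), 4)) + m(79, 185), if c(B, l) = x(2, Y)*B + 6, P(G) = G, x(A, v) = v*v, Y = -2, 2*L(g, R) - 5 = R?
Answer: -18691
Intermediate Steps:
L(g, R) = 5/2 + R/2
x(A, v) = v**2
c(B, l) = 6 + 4*B (c(B, l) = (-2)**2*B + 6 = 4*B + 6 = 6 + 4*B)
m(I, k) = -3*I*(5/2 + I/2)
(-11509 + 126*c(P(4), 4)) + m(79, 185) = (-11509 + 126*(6 + 4*4)) - 3/2*79*(5 + 79) = (-11509 + 126*(6 + 16)) - 3/2*79*84 = (-11509 + 126*22) - 9954 = (-11509 + 2772) - 9954 = -8737 - 9954 = -18691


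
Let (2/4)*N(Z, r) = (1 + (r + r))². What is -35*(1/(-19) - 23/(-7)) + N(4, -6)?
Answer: 2448/19 ≈ 128.84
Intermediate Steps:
N(Z, r) = 2*(1 + 2*r)² (N(Z, r) = 2*(1 + (r + r))² = 2*(1 + 2*r)²)
-35*(1/(-19) - 23/(-7)) + N(4, -6) = -35*(1/(-19) - 23/(-7)) + 2*(1 + 2*(-6))² = -35*(1*(-1/19) - 23*(-⅐)) + 2*(1 - 12)² = -35*(-1/19 + 23/7) + 2*(-11)² = -35*430/133 + 2*121 = -2150/19 + 242 = 2448/19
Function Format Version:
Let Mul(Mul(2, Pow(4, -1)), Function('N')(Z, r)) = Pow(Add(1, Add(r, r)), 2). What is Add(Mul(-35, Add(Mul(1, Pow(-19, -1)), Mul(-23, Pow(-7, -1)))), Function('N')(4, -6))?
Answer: Rational(2448, 19) ≈ 128.84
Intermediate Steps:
Function('N')(Z, r) = Mul(2, Pow(Add(1, Mul(2, r)), 2)) (Function('N')(Z, r) = Mul(2, Pow(Add(1, Add(r, r)), 2)) = Mul(2, Pow(Add(1, Mul(2, r)), 2)))
Add(Mul(-35, Add(Mul(1, Pow(-19, -1)), Mul(-23, Pow(-7, -1)))), Function('N')(4, -6)) = Add(Mul(-35, Add(Mul(1, Pow(-19, -1)), Mul(-23, Pow(-7, -1)))), Mul(2, Pow(Add(1, Mul(2, -6)), 2))) = Add(Mul(-35, Add(Mul(1, Rational(-1, 19)), Mul(-23, Rational(-1, 7)))), Mul(2, Pow(Add(1, -12), 2))) = Add(Mul(-35, Add(Rational(-1, 19), Rational(23, 7))), Mul(2, Pow(-11, 2))) = Add(Mul(-35, Rational(430, 133)), Mul(2, 121)) = Add(Rational(-2150, 19), 242) = Rational(2448, 19)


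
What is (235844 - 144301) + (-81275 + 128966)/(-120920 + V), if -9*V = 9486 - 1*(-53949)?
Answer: 35143672342/383905 ≈ 91543.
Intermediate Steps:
V = -21145/3 (V = -(9486 - 1*(-53949))/9 = -(9486 + 53949)/9 = -⅑*63435 = -21145/3 ≈ -7048.3)
(235844 - 144301) + (-81275 + 128966)/(-120920 + V) = (235844 - 144301) + (-81275 + 128966)/(-120920 - 21145/3) = 91543 + 47691/(-383905/3) = 91543 + 47691*(-3/383905) = 91543 - 143073/383905 = 35143672342/383905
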